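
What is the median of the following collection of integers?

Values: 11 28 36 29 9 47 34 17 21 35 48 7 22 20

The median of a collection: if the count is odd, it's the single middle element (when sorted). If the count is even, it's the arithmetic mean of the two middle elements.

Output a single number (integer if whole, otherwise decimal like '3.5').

Step 1: insert 11 -> lo=[11] (size 1, max 11) hi=[] (size 0) -> median=11
Step 2: insert 28 -> lo=[11] (size 1, max 11) hi=[28] (size 1, min 28) -> median=19.5
Step 3: insert 36 -> lo=[11, 28] (size 2, max 28) hi=[36] (size 1, min 36) -> median=28
Step 4: insert 29 -> lo=[11, 28] (size 2, max 28) hi=[29, 36] (size 2, min 29) -> median=28.5
Step 5: insert 9 -> lo=[9, 11, 28] (size 3, max 28) hi=[29, 36] (size 2, min 29) -> median=28
Step 6: insert 47 -> lo=[9, 11, 28] (size 3, max 28) hi=[29, 36, 47] (size 3, min 29) -> median=28.5
Step 7: insert 34 -> lo=[9, 11, 28, 29] (size 4, max 29) hi=[34, 36, 47] (size 3, min 34) -> median=29
Step 8: insert 17 -> lo=[9, 11, 17, 28] (size 4, max 28) hi=[29, 34, 36, 47] (size 4, min 29) -> median=28.5
Step 9: insert 21 -> lo=[9, 11, 17, 21, 28] (size 5, max 28) hi=[29, 34, 36, 47] (size 4, min 29) -> median=28
Step 10: insert 35 -> lo=[9, 11, 17, 21, 28] (size 5, max 28) hi=[29, 34, 35, 36, 47] (size 5, min 29) -> median=28.5
Step 11: insert 48 -> lo=[9, 11, 17, 21, 28, 29] (size 6, max 29) hi=[34, 35, 36, 47, 48] (size 5, min 34) -> median=29
Step 12: insert 7 -> lo=[7, 9, 11, 17, 21, 28] (size 6, max 28) hi=[29, 34, 35, 36, 47, 48] (size 6, min 29) -> median=28.5
Step 13: insert 22 -> lo=[7, 9, 11, 17, 21, 22, 28] (size 7, max 28) hi=[29, 34, 35, 36, 47, 48] (size 6, min 29) -> median=28
Step 14: insert 20 -> lo=[7, 9, 11, 17, 20, 21, 22] (size 7, max 22) hi=[28, 29, 34, 35, 36, 47, 48] (size 7, min 28) -> median=25

Answer: 25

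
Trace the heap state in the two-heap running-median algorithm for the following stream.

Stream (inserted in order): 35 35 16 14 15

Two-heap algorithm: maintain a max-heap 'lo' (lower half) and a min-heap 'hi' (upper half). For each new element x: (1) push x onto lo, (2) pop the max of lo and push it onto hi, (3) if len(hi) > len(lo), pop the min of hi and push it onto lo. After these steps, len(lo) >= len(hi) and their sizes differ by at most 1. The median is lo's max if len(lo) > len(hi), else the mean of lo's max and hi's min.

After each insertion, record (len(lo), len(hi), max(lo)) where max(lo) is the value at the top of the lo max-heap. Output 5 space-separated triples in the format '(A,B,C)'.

Answer: (1,0,35) (1,1,35) (2,1,35) (2,2,16) (3,2,16)

Derivation:
Step 1: insert 35 -> lo=[35] hi=[] -> (len(lo)=1, len(hi)=0, max(lo)=35)
Step 2: insert 35 -> lo=[35] hi=[35] -> (len(lo)=1, len(hi)=1, max(lo)=35)
Step 3: insert 16 -> lo=[16, 35] hi=[35] -> (len(lo)=2, len(hi)=1, max(lo)=35)
Step 4: insert 14 -> lo=[14, 16] hi=[35, 35] -> (len(lo)=2, len(hi)=2, max(lo)=16)
Step 5: insert 15 -> lo=[14, 15, 16] hi=[35, 35] -> (len(lo)=3, len(hi)=2, max(lo)=16)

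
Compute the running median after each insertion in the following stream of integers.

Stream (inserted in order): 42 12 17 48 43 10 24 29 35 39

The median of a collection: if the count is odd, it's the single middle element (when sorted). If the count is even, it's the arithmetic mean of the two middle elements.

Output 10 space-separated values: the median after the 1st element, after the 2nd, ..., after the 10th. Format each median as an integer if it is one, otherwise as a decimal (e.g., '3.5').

Step 1: insert 42 -> lo=[42] (size 1, max 42) hi=[] (size 0) -> median=42
Step 2: insert 12 -> lo=[12] (size 1, max 12) hi=[42] (size 1, min 42) -> median=27
Step 3: insert 17 -> lo=[12, 17] (size 2, max 17) hi=[42] (size 1, min 42) -> median=17
Step 4: insert 48 -> lo=[12, 17] (size 2, max 17) hi=[42, 48] (size 2, min 42) -> median=29.5
Step 5: insert 43 -> lo=[12, 17, 42] (size 3, max 42) hi=[43, 48] (size 2, min 43) -> median=42
Step 6: insert 10 -> lo=[10, 12, 17] (size 3, max 17) hi=[42, 43, 48] (size 3, min 42) -> median=29.5
Step 7: insert 24 -> lo=[10, 12, 17, 24] (size 4, max 24) hi=[42, 43, 48] (size 3, min 42) -> median=24
Step 8: insert 29 -> lo=[10, 12, 17, 24] (size 4, max 24) hi=[29, 42, 43, 48] (size 4, min 29) -> median=26.5
Step 9: insert 35 -> lo=[10, 12, 17, 24, 29] (size 5, max 29) hi=[35, 42, 43, 48] (size 4, min 35) -> median=29
Step 10: insert 39 -> lo=[10, 12, 17, 24, 29] (size 5, max 29) hi=[35, 39, 42, 43, 48] (size 5, min 35) -> median=32

Answer: 42 27 17 29.5 42 29.5 24 26.5 29 32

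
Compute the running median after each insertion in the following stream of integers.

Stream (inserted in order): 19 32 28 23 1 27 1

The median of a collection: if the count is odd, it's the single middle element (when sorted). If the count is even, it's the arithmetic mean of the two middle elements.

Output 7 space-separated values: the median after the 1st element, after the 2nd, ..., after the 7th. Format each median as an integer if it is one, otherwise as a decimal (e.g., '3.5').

Answer: 19 25.5 28 25.5 23 25 23

Derivation:
Step 1: insert 19 -> lo=[19] (size 1, max 19) hi=[] (size 0) -> median=19
Step 2: insert 32 -> lo=[19] (size 1, max 19) hi=[32] (size 1, min 32) -> median=25.5
Step 3: insert 28 -> lo=[19, 28] (size 2, max 28) hi=[32] (size 1, min 32) -> median=28
Step 4: insert 23 -> lo=[19, 23] (size 2, max 23) hi=[28, 32] (size 2, min 28) -> median=25.5
Step 5: insert 1 -> lo=[1, 19, 23] (size 3, max 23) hi=[28, 32] (size 2, min 28) -> median=23
Step 6: insert 27 -> lo=[1, 19, 23] (size 3, max 23) hi=[27, 28, 32] (size 3, min 27) -> median=25
Step 7: insert 1 -> lo=[1, 1, 19, 23] (size 4, max 23) hi=[27, 28, 32] (size 3, min 27) -> median=23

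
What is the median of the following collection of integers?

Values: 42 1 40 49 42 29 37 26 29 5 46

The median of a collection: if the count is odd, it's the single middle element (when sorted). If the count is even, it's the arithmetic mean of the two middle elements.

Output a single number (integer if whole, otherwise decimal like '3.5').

Step 1: insert 42 -> lo=[42] (size 1, max 42) hi=[] (size 0) -> median=42
Step 2: insert 1 -> lo=[1] (size 1, max 1) hi=[42] (size 1, min 42) -> median=21.5
Step 3: insert 40 -> lo=[1, 40] (size 2, max 40) hi=[42] (size 1, min 42) -> median=40
Step 4: insert 49 -> lo=[1, 40] (size 2, max 40) hi=[42, 49] (size 2, min 42) -> median=41
Step 5: insert 42 -> lo=[1, 40, 42] (size 3, max 42) hi=[42, 49] (size 2, min 42) -> median=42
Step 6: insert 29 -> lo=[1, 29, 40] (size 3, max 40) hi=[42, 42, 49] (size 3, min 42) -> median=41
Step 7: insert 37 -> lo=[1, 29, 37, 40] (size 4, max 40) hi=[42, 42, 49] (size 3, min 42) -> median=40
Step 8: insert 26 -> lo=[1, 26, 29, 37] (size 4, max 37) hi=[40, 42, 42, 49] (size 4, min 40) -> median=38.5
Step 9: insert 29 -> lo=[1, 26, 29, 29, 37] (size 5, max 37) hi=[40, 42, 42, 49] (size 4, min 40) -> median=37
Step 10: insert 5 -> lo=[1, 5, 26, 29, 29] (size 5, max 29) hi=[37, 40, 42, 42, 49] (size 5, min 37) -> median=33
Step 11: insert 46 -> lo=[1, 5, 26, 29, 29, 37] (size 6, max 37) hi=[40, 42, 42, 46, 49] (size 5, min 40) -> median=37

Answer: 37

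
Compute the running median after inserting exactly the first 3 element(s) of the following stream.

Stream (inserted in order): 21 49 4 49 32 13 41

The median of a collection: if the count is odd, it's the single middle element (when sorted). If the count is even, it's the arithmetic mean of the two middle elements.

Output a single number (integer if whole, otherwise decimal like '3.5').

Answer: 21

Derivation:
Step 1: insert 21 -> lo=[21] (size 1, max 21) hi=[] (size 0) -> median=21
Step 2: insert 49 -> lo=[21] (size 1, max 21) hi=[49] (size 1, min 49) -> median=35
Step 3: insert 4 -> lo=[4, 21] (size 2, max 21) hi=[49] (size 1, min 49) -> median=21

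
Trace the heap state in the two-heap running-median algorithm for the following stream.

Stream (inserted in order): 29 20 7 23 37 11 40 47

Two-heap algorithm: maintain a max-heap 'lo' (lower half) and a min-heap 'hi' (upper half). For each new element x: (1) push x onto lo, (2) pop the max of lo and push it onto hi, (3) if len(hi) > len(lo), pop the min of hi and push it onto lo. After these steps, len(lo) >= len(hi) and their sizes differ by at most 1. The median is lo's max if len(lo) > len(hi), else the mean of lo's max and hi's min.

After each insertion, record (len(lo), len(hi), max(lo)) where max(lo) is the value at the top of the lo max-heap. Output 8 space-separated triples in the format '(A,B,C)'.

Step 1: insert 29 -> lo=[29] hi=[] -> (len(lo)=1, len(hi)=0, max(lo)=29)
Step 2: insert 20 -> lo=[20] hi=[29] -> (len(lo)=1, len(hi)=1, max(lo)=20)
Step 3: insert 7 -> lo=[7, 20] hi=[29] -> (len(lo)=2, len(hi)=1, max(lo)=20)
Step 4: insert 23 -> lo=[7, 20] hi=[23, 29] -> (len(lo)=2, len(hi)=2, max(lo)=20)
Step 5: insert 37 -> lo=[7, 20, 23] hi=[29, 37] -> (len(lo)=3, len(hi)=2, max(lo)=23)
Step 6: insert 11 -> lo=[7, 11, 20] hi=[23, 29, 37] -> (len(lo)=3, len(hi)=3, max(lo)=20)
Step 7: insert 40 -> lo=[7, 11, 20, 23] hi=[29, 37, 40] -> (len(lo)=4, len(hi)=3, max(lo)=23)
Step 8: insert 47 -> lo=[7, 11, 20, 23] hi=[29, 37, 40, 47] -> (len(lo)=4, len(hi)=4, max(lo)=23)

Answer: (1,0,29) (1,1,20) (2,1,20) (2,2,20) (3,2,23) (3,3,20) (4,3,23) (4,4,23)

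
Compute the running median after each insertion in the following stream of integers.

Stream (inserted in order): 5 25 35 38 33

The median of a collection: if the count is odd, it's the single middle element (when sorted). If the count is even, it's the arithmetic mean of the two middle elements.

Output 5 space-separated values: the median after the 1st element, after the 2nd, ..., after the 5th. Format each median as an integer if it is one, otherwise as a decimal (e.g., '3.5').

Answer: 5 15 25 30 33

Derivation:
Step 1: insert 5 -> lo=[5] (size 1, max 5) hi=[] (size 0) -> median=5
Step 2: insert 25 -> lo=[5] (size 1, max 5) hi=[25] (size 1, min 25) -> median=15
Step 3: insert 35 -> lo=[5, 25] (size 2, max 25) hi=[35] (size 1, min 35) -> median=25
Step 4: insert 38 -> lo=[5, 25] (size 2, max 25) hi=[35, 38] (size 2, min 35) -> median=30
Step 5: insert 33 -> lo=[5, 25, 33] (size 3, max 33) hi=[35, 38] (size 2, min 35) -> median=33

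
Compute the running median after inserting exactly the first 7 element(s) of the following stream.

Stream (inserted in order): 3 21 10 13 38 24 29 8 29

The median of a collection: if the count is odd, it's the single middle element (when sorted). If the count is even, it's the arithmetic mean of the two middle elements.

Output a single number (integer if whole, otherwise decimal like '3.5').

Step 1: insert 3 -> lo=[3] (size 1, max 3) hi=[] (size 0) -> median=3
Step 2: insert 21 -> lo=[3] (size 1, max 3) hi=[21] (size 1, min 21) -> median=12
Step 3: insert 10 -> lo=[3, 10] (size 2, max 10) hi=[21] (size 1, min 21) -> median=10
Step 4: insert 13 -> lo=[3, 10] (size 2, max 10) hi=[13, 21] (size 2, min 13) -> median=11.5
Step 5: insert 38 -> lo=[3, 10, 13] (size 3, max 13) hi=[21, 38] (size 2, min 21) -> median=13
Step 6: insert 24 -> lo=[3, 10, 13] (size 3, max 13) hi=[21, 24, 38] (size 3, min 21) -> median=17
Step 7: insert 29 -> lo=[3, 10, 13, 21] (size 4, max 21) hi=[24, 29, 38] (size 3, min 24) -> median=21

Answer: 21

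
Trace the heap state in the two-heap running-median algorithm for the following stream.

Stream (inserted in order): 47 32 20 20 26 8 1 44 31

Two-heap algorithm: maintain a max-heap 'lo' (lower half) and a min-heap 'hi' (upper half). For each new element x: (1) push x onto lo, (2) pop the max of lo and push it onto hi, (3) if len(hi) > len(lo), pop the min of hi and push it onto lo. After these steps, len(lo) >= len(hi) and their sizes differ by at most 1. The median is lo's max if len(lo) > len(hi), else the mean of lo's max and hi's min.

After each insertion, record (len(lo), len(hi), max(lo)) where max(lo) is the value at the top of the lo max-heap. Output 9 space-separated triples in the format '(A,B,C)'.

Step 1: insert 47 -> lo=[47] hi=[] -> (len(lo)=1, len(hi)=0, max(lo)=47)
Step 2: insert 32 -> lo=[32] hi=[47] -> (len(lo)=1, len(hi)=1, max(lo)=32)
Step 3: insert 20 -> lo=[20, 32] hi=[47] -> (len(lo)=2, len(hi)=1, max(lo)=32)
Step 4: insert 20 -> lo=[20, 20] hi=[32, 47] -> (len(lo)=2, len(hi)=2, max(lo)=20)
Step 5: insert 26 -> lo=[20, 20, 26] hi=[32, 47] -> (len(lo)=3, len(hi)=2, max(lo)=26)
Step 6: insert 8 -> lo=[8, 20, 20] hi=[26, 32, 47] -> (len(lo)=3, len(hi)=3, max(lo)=20)
Step 7: insert 1 -> lo=[1, 8, 20, 20] hi=[26, 32, 47] -> (len(lo)=4, len(hi)=3, max(lo)=20)
Step 8: insert 44 -> lo=[1, 8, 20, 20] hi=[26, 32, 44, 47] -> (len(lo)=4, len(hi)=4, max(lo)=20)
Step 9: insert 31 -> lo=[1, 8, 20, 20, 26] hi=[31, 32, 44, 47] -> (len(lo)=5, len(hi)=4, max(lo)=26)

Answer: (1,0,47) (1,1,32) (2,1,32) (2,2,20) (3,2,26) (3,3,20) (4,3,20) (4,4,20) (5,4,26)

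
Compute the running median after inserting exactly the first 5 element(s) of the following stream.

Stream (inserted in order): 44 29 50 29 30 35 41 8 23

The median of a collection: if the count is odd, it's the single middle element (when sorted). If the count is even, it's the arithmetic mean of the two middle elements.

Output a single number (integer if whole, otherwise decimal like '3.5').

Answer: 30

Derivation:
Step 1: insert 44 -> lo=[44] (size 1, max 44) hi=[] (size 0) -> median=44
Step 2: insert 29 -> lo=[29] (size 1, max 29) hi=[44] (size 1, min 44) -> median=36.5
Step 3: insert 50 -> lo=[29, 44] (size 2, max 44) hi=[50] (size 1, min 50) -> median=44
Step 4: insert 29 -> lo=[29, 29] (size 2, max 29) hi=[44, 50] (size 2, min 44) -> median=36.5
Step 5: insert 30 -> lo=[29, 29, 30] (size 3, max 30) hi=[44, 50] (size 2, min 44) -> median=30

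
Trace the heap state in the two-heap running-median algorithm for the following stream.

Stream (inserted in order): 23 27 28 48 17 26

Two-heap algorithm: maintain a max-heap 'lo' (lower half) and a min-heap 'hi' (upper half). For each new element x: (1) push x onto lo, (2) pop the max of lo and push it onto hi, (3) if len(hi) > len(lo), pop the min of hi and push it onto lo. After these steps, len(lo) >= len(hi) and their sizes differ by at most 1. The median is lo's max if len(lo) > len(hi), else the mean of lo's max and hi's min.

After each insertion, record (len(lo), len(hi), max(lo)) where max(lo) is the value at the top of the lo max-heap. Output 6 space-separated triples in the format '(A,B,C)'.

Answer: (1,0,23) (1,1,23) (2,1,27) (2,2,27) (3,2,27) (3,3,26)

Derivation:
Step 1: insert 23 -> lo=[23] hi=[] -> (len(lo)=1, len(hi)=0, max(lo)=23)
Step 2: insert 27 -> lo=[23] hi=[27] -> (len(lo)=1, len(hi)=1, max(lo)=23)
Step 3: insert 28 -> lo=[23, 27] hi=[28] -> (len(lo)=2, len(hi)=1, max(lo)=27)
Step 4: insert 48 -> lo=[23, 27] hi=[28, 48] -> (len(lo)=2, len(hi)=2, max(lo)=27)
Step 5: insert 17 -> lo=[17, 23, 27] hi=[28, 48] -> (len(lo)=3, len(hi)=2, max(lo)=27)
Step 6: insert 26 -> lo=[17, 23, 26] hi=[27, 28, 48] -> (len(lo)=3, len(hi)=3, max(lo)=26)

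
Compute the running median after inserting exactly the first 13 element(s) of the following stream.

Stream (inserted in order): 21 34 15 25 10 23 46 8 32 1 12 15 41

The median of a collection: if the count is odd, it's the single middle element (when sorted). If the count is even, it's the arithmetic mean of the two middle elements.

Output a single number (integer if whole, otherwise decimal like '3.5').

Step 1: insert 21 -> lo=[21] (size 1, max 21) hi=[] (size 0) -> median=21
Step 2: insert 34 -> lo=[21] (size 1, max 21) hi=[34] (size 1, min 34) -> median=27.5
Step 3: insert 15 -> lo=[15, 21] (size 2, max 21) hi=[34] (size 1, min 34) -> median=21
Step 4: insert 25 -> lo=[15, 21] (size 2, max 21) hi=[25, 34] (size 2, min 25) -> median=23
Step 5: insert 10 -> lo=[10, 15, 21] (size 3, max 21) hi=[25, 34] (size 2, min 25) -> median=21
Step 6: insert 23 -> lo=[10, 15, 21] (size 3, max 21) hi=[23, 25, 34] (size 3, min 23) -> median=22
Step 7: insert 46 -> lo=[10, 15, 21, 23] (size 4, max 23) hi=[25, 34, 46] (size 3, min 25) -> median=23
Step 8: insert 8 -> lo=[8, 10, 15, 21] (size 4, max 21) hi=[23, 25, 34, 46] (size 4, min 23) -> median=22
Step 9: insert 32 -> lo=[8, 10, 15, 21, 23] (size 5, max 23) hi=[25, 32, 34, 46] (size 4, min 25) -> median=23
Step 10: insert 1 -> lo=[1, 8, 10, 15, 21] (size 5, max 21) hi=[23, 25, 32, 34, 46] (size 5, min 23) -> median=22
Step 11: insert 12 -> lo=[1, 8, 10, 12, 15, 21] (size 6, max 21) hi=[23, 25, 32, 34, 46] (size 5, min 23) -> median=21
Step 12: insert 15 -> lo=[1, 8, 10, 12, 15, 15] (size 6, max 15) hi=[21, 23, 25, 32, 34, 46] (size 6, min 21) -> median=18
Step 13: insert 41 -> lo=[1, 8, 10, 12, 15, 15, 21] (size 7, max 21) hi=[23, 25, 32, 34, 41, 46] (size 6, min 23) -> median=21

Answer: 21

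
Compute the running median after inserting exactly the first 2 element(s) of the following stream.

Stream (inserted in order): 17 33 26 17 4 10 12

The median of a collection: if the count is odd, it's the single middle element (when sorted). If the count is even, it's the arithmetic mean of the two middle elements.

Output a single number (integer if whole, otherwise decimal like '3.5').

Answer: 25

Derivation:
Step 1: insert 17 -> lo=[17] (size 1, max 17) hi=[] (size 0) -> median=17
Step 2: insert 33 -> lo=[17] (size 1, max 17) hi=[33] (size 1, min 33) -> median=25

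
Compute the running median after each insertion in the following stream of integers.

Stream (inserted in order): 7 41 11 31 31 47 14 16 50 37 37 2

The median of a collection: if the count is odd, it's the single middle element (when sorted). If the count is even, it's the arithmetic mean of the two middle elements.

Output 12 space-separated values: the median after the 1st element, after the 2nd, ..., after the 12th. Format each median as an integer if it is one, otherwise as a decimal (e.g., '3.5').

Answer: 7 24 11 21 31 31 31 23.5 31 31 31 31

Derivation:
Step 1: insert 7 -> lo=[7] (size 1, max 7) hi=[] (size 0) -> median=7
Step 2: insert 41 -> lo=[7] (size 1, max 7) hi=[41] (size 1, min 41) -> median=24
Step 3: insert 11 -> lo=[7, 11] (size 2, max 11) hi=[41] (size 1, min 41) -> median=11
Step 4: insert 31 -> lo=[7, 11] (size 2, max 11) hi=[31, 41] (size 2, min 31) -> median=21
Step 5: insert 31 -> lo=[7, 11, 31] (size 3, max 31) hi=[31, 41] (size 2, min 31) -> median=31
Step 6: insert 47 -> lo=[7, 11, 31] (size 3, max 31) hi=[31, 41, 47] (size 3, min 31) -> median=31
Step 7: insert 14 -> lo=[7, 11, 14, 31] (size 4, max 31) hi=[31, 41, 47] (size 3, min 31) -> median=31
Step 8: insert 16 -> lo=[7, 11, 14, 16] (size 4, max 16) hi=[31, 31, 41, 47] (size 4, min 31) -> median=23.5
Step 9: insert 50 -> lo=[7, 11, 14, 16, 31] (size 5, max 31) hi=[31, 41, 47, 50] (size 4, min 31) -> median=31
Step 10: insert 37 -> lo=[7, 11, 14, 16, 31] (size 5, max 31) hi=[31, 37, 41, 47, 50] (size 5, min 31) -> median=31
Step 11: insert 37 -> lo=[7, 11, 14, 16, 31, 31] (size 6, max 31) hi=[37, 37, 41, 47, 50] (size 5, min 37) -> median=31
Step 12: insert 2 -> lo=[2, 7, 11, 14, 16, 31] (size 6, max 31) hi=[31, 37, 37, 41, 47, 50] (size 6, min 31) -> median=31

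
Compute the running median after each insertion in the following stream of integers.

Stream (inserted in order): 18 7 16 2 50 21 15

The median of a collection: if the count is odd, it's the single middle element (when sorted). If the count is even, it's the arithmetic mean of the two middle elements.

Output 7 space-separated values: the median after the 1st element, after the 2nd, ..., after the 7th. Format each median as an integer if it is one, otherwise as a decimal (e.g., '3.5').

Step 1: insert 18 -> lo=[18] (size 1, max 18) hi=[] (size 0) -> median=18
Step 2: insert 7 -> lo=[7] (size 1, max 7) hi=[18] (size 1, min 18) -> median=12.5
Step 3: insert 16 -> lo=[7, 16] (size 2, max 16) hi=[18] (size 1, min 18) -> median=16
Step 4: insert 2 -> lo=[2, 7] (size 2, max 7) hi=[16, 18] (size 2, min 16) -> median=11.5
Step 5: insert 50 -> lo=[2, 7, 16] (size 3, max 16) hi=[18, 50] (size 2, min 18) -> median=16
Step 6: insert 21 -> lo=[2, 7, 16] (size 3, max 16) hi=[18, 21, 50] (size 3, min 18) -> median=17
Step 7: insert 15 -> lo=[2, 7, 15, 16] (size 4, max 16) hi=[18, 21, 50] (size 3, min 18) -> median=16

Answer: 18 12.5 16 11.5 16 17 16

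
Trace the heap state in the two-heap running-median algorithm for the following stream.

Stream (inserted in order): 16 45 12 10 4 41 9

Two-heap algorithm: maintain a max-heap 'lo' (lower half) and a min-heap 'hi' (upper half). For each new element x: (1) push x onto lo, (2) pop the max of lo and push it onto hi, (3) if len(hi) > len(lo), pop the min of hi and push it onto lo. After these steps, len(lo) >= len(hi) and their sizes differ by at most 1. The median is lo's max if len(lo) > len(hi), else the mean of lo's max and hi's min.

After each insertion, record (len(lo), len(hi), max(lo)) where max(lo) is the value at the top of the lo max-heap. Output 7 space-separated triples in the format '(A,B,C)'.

Answer: (1,0,16) (1,1,16) (2,1,16) (2,2,12) (3,2,12) (3,3,12) (4,3,12)

Derivation:
Step 1: insert 16 -> lo=[16] hi=[] -> (len(lo)=1, len(hi)=0, max(lo)=16)
Step 2: insert 45 -> lo=[16] hi=[45] -> (len(lo)=1, len(hi)=1, max(lo)=16)
Step 3: insert 12 -> lo=[12, 16] hi=[45] -> (len(lo)=2, len(hi)=1, max(lo)=16)
Step 4: insert 10 -> lo=[10, 12] hi=[16, 45] -> (len(lo)=2, len(hi)=2, max(lo)=12)
Step 5: insert 4 -> lo=[4, 10, 12] hi=[16, 45] -> (len(lo)=3, len(hi)=2, max(lo)=12)
Step 6: insert 41 -> lo=[4, 10, 12] hi=[16, 41, 45] -> (len(lo)=3, len(hi)=3, max(lo)=12)
Step 7: insert 9 -> lo=[4, 9, 10, 12] hi=[16, 41, 45] -> (len(lo)=4, len(hi)=3, max(lo)=12)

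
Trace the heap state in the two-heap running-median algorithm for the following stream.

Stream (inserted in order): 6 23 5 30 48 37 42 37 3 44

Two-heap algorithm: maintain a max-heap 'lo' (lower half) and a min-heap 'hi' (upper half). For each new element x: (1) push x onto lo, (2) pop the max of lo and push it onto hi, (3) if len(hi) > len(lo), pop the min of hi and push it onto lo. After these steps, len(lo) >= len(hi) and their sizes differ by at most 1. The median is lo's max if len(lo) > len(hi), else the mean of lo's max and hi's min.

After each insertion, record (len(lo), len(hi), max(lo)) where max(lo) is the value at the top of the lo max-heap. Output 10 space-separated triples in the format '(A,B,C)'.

Step 1: insert 6 -> lo=[6] hi=[] -> (len(lo)=1, len(hi)=0, max(lo)=6)
Step 2: insert 23 -> lo=[6] hi=[23] -> (len(lo)=1, len(hi)=1, max(lo)=6)
Step 3: insert 5 -> lo=[5, 6] hi=[23] -> (len(lo)=2, len(hi)=1, max(lo)=6)
Step 4: insert 30 -> lo=[5, 6] hi=[23, 30] -> (len(lo)=2, len(hi)=2, max(lo)=6)
Step 5: insert 48 -> lo=[5, 6, 23] hi=[30, 48] -> (len(lo)=3, len(hi)=2, max(lo)=23)
Step 6: insert 37 -> lo=[5, 6, 23] hi=[30, 37, 48] -> (len(lo)=3, len(hi)=3, max(lo)=23)
Step 7: insert 42 -> lo=[5, 6, 23, 30] hi=[37, 42, 48] -> (len(lo)=4, len(hi)=3, max(lo)=30)
Step 8: insert 37 -> lo=[5, 6, 23, 30] hi=[37, 37, 42, 48] -> (len(lo)=4, len(hi)=4, max(lo)=30)
Step 9: insert 3 -> lo=[3, 5, 6, 23, 30] hi=[37, 37, 42, 48] -> (len(lo)=5, len(hi)=4, max(lo)=30)
Step 10: insert 44 -> lo=[3, 5, 6, 23, 30] hi=[37, 37, 42, 44, 48] -> (len(lo)=5, len(hi)=5, max(lo)=30)

Answer: (1,0,6) (1,1,6) (2,1,6) (2,2,6) (3,2,23) (3,3,23) (4,3,30) (4,4,30) (5,4,30) (5,5,30)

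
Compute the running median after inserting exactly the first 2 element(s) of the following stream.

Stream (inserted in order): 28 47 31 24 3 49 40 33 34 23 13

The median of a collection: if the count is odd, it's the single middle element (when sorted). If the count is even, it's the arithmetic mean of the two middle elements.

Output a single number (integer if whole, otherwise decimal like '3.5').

Step 1: insert 28 -> lo=[28] (size 1, max 28) hi=[] (size 0) -> median=28
Step 2: insert 47 -> lo=[28] (size 1, max 28) hi=[47] (size 1, min 47) -> median=37.5

Answer: 37.5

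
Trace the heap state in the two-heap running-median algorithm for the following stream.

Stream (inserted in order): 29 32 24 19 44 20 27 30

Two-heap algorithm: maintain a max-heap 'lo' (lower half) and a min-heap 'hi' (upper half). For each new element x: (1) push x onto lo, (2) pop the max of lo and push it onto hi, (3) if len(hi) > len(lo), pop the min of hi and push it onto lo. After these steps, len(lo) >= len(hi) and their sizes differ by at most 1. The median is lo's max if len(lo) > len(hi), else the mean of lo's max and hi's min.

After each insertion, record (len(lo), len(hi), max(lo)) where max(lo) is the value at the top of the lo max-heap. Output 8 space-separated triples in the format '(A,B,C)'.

Step 1: insert 29 -> lo=[29] hi=[] -> (len(lo)=1, len(hi)=0, max(lo)=29)
Step 2: insert 32 -> lo=[29] hi=[32] -> (len(lo)=1, len(hi)=1, max(lo)=29)
Step 3: insert 24 -> lo=[24, 29] hi=[32] -> (len(lo)=2, len(hi)=1, max(lo)=29)
Step 4: insert 19 -> lo=[19, 24] hi=[29, 32] -> (len(lo)=2, len(hi)=2, max(lo)=24)
Step 5: insert 44 -> lo=[19, 24, 29] hi=[32, 44] -> (len(lo)=3, len(hi)=2, max(lo)=29)
Step 6: insert 20 -> lo=[19, 20, 24] hi=[29, 32, 44] -> (len(lo)=3, len(hi)=3, max(lo)=24)
Step 7: insert 27 -> lo=[19, 20, 24, 27] hi=[29, 32, 44] -> (len(lo)=4, len(hi)=3, max(lo)=27)
Step 8: insert 30 -> lo=[19, 20, 24, 27] hi=[29, 30, 32, 44] -> (len(lo)=4, len(hi)=4, max(lo)=27)

Answer: (1,0,29) (1,1,29) (2,1,29) (2,2,24) (3,2,29) (3,3,24) (4,3,27) (4,4,27)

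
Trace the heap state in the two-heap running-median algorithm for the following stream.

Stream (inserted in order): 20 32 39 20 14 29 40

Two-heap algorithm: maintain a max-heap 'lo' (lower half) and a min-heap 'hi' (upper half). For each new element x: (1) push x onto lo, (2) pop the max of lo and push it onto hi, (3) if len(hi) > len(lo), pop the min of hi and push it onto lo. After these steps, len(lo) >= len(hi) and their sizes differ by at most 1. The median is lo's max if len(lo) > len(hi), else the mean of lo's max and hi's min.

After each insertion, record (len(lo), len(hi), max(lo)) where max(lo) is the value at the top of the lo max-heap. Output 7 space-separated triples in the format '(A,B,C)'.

Step 1: insert 20 -> lo=[20] hi=[] -> (len(lo)=1, len(hi)=0, max(lo)=20)
Step 2: insert 32 -> lo=[20] hi=[32] -> (len(lo)=1, len(hi)=1, max(lo)=20)
Step 3: insert 39 -> lo=[20, 32] hi=[39] -> (len(lo)=2, len(hi)=1, max(lo)=32)
Step 4: insert 20 -> lo=[20, 20] hi=[32, 39] -> (len(lo)=2, len(hi)=2, max(lo)=20)
Step 5: insert 14 -> lo=[14, 20, 20] hi=[32, 39] -> (len(lo)=3, len(hi)=2, max(lo)=20)
Step 6: insert 29 -> lo=[14, 20, 20] hi=[29, 32, 39] -> (len(lo)=3, len(hi)=3, max(lo)=20)
Step 7: insert 40 -> lo=[14, 20, 20, 29] hi=[32, 39, 40] -> (len(lo)=4, len(hi)=3, max(lo)=29)

Answer: (1,0,20) (1,1,20) (2,1,32) (2,2,20) (3,2,20) (3,3,20) (4,3,29)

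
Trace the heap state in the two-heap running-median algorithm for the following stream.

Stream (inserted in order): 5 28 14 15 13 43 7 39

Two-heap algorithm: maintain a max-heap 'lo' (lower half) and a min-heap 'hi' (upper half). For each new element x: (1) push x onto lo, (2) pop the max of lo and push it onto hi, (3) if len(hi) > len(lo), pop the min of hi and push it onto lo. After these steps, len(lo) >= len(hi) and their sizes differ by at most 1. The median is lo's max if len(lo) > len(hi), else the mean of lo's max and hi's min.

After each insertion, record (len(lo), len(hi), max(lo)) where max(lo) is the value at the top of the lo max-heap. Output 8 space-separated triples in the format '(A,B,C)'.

Answer: (1,0,5) (1,1,5) (2,1,14) (2,2,14) (3,2,14) (3,3,14) (4,3,14) (4,4,14)

Derivation:
Step 1: insert 5 -> lo=[5] hi=[] -> (len(lo)=1, len(hi)=0, max(lo)=5)
Step 2: insert 28 -> lo=[5] hi=[28] -> (len(lo)=1, len(hi)=1, max(lo)=5)
Step 3: insert 14 -> lo=[5, 14] hi=[28] -> (len(lo)=2, len(hi)=1, max(lo)=14)
Step 4: insert 15 -> lo=[5, 14] hi=[15, 28] -> (len(lo)=2, len(hi)=2, max(lo)=14)
Step 5: insert 13 -> lo=[5, 13, 14] hi=[15, 28] -> (len(lo)=3, len(hi)=2, max(lo)=14)
Step 6: insert 43 -> lo=[5, 13, 14] hi=[15, 28, 43] -> (len(lo)=3, len(hi)=3, max(lo)=14)
Step 7: insert 7 -> lo=[5, 7, 13, 14] hi=[15, 28, 43] -> (len(lo)=4, len(hi)=3, max(lo)=14)
Step 8: insert 39 -> lo=[5, 7, 13, 14] hi=[15, 28, 39, 43] -> (len(lo)=4, len(hi)=4, max(lo)=14)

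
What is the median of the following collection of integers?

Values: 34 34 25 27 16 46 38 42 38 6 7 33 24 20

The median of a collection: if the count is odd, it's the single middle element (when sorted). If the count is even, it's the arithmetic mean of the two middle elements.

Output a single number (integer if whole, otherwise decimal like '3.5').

Answer: 30

Derivation:
Step 1: insert 34 -> lo=[34] (size 1, max 34) hi=[] (size 0) -> median=34
Step 2: insert 34 -> lo=[34] (size 1, max 34) hi=[34] (size 1, min 34) -> median=34
Step 3: insert 25 -> lo=[25, 34] (size 2, max 34) hi=[34] (size 1, min 34) -> median=34
Step 4: insert 27 -> lo=[25, 27] (size 2, max 27) hi=[34, 34] (size 2, min 34) -> median=30.5
Step 5: insert 16 -> lo=[16, 25, 27] (size 3, max 27) hi=[34, 34] (size 2, min 34) -> median=27
Step 6: insert 46 -> lo=[16, 25, 27] (size 3, max 27) hi=[34, 34, 46] (size 3, min 34) -> median=30.5
Step 7: insert 38 -> lo=[16, 25, 27, 34] (size 4, max 34) hi=[34, 38, 46] (size 3, min 34) -> median=34
Step 8: insert 42 -> lo=[16, 25, 27, 34] (size 4, max 34) hi=[34, 38, 42, 46] (size 4, min 34) -> median=34
Step 9: insert 38 -> lo=[16, 25, 27, 34, 34] (size 5, max 34) hi=[38, 38, 42, 46] (size 4, min 38) -> median=34
Step 10: insert 6 -> lo=[6, 16, 25, 27, 34] (size 5, max 34) hi=[34, 38, 38, 42, 46] (size 5, min 34) -> median=34
Step 11: insert 7 -> lo=[6, 7, 16, 25, 27, 34] (size 6, max 34) hi=[34, 38, 38, 42, 46] (size 5, min 34) -> median=34
Step 12: insert 33 -> lo=[6, 7, 16, 25, 27, 33] (size 6, max 33) hi=[34, 34, 38, 38, 42, 46] (size 6, min 34) -> median=33.5
Step 13: insert 24 -> lo=[6, 7, 16, 24, 25, 27, 33] (size 7, max 33) hi=[34, 34, 38, 38, 42, 46] (size 6, min 34) -> median=33
Step 14: insert 20 -> lo=[6, 7, 16, 20, 24, 25, 27] (size 7, max 27) hi=[33, 34, 34, 38, 38, 42, 46] (size 7, min 33) -> median=30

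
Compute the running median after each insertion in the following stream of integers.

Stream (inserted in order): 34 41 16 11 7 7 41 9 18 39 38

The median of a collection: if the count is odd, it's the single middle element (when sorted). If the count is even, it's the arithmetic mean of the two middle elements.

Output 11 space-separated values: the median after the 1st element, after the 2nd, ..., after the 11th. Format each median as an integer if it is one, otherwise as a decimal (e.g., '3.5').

Step 1: insert 34 -> lo=[34] (size 1, max 34) hi=[] (size 0) -> median=34
Step 2: insert 41 -> lo=[34] (size 1, max 34) hi=[41] (size 1, min 41) -> median=37.5
Step 3: insert 16 -> lo=[16, 34] (size 2, max 34) hi=[41] (size 1, min 41) -> median=34
Step 4: insert 11 -> lo=[11, 16] (size 2, max 16) hi=[34, 41] (size 2, min 34) -> median=25
Step 5: insert 7 -> lo=[7, 11, 16] (size 3, max 16) hi=[34, 41] (size 2, min 34) -> median=16
Step 6: insert 7 -> lo=[7, 7, 11] (size 3, max 11) hi=[16, 34, 41] (size 3, min 16) -> median=13.5
Step 7: insert 41 -> lo=[7, 7, 11, 16] (size 4, max 16) hi=[34, 41, 41] (size 3, min 34) -> median=16
Step 8: insert 9 -> lo=[7, 7, 9, 11] (size 4, max 11) hi=[16, 34, 41, 41] (size 4, min 16) -> median=13.5
Step 9: insert 18 -> lo=[7, 7, 9, 11, 16] (size 5, max 16) hi=[18, 34, 41, 41] (size 4, min 18) -> median=16
Step 10: insert 39 -> lo=[7, 7, 9, 11, 16] (size 5, max 16) hi=[18, 34, 39, 41, 41] (size 5, min 18) -> median=17
Step 11: insert 38 -> lo=[7, 7, 9, 11, 16, 18] (size 6, max 18) hi=[34, 38, 39, 41, 41] (size 5, min 34) -> median=18

Answer: 34 37.5 34 25 16 13.5 16 13.5 16 17 18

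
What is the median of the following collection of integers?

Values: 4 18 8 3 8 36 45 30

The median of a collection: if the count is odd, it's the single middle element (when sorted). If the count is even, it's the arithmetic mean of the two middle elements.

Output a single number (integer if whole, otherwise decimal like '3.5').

Step 1: insert 4 -> lo=[4] (size 1, max 4) hi=[] (size 0) -> median=4
Step 2: insert 18 -> lo=[4] (size 1, max 4) hi=[18] (size 1, min 18) -> median=11
Step 3: insert 8 -> lo=[4, 8] (size 2, max 8) hi=[18] (size 1, min 18) -> median=8
Step 4: insert 3 -> lo=[3, 4] (size 2, max 4) hi=[8, 18] (size 2, min 8) -> median=6
Step 5: insert 8 -> lo=[3, 4, 8] (size 3, max 8) hi=[8, 18] (size 2, min 8) -> median=8
Step 6: insert 36 -> lo=[3, 4, 8] (size 3, max 8) hi=[8, 18, 36] (size 3, min 8) -> median=8
Step 7: insert 45 -> lo=[3, 4, 8, 8] (size 4, max 8) hi=[18, 36, 45] (size 3, min 18) -> median=8
Step 8: insert 30 -> lo=[3, 4, 8, 8] (size 4, max 8) hi=[18, 30, 36, 45] (size 4, min 18) -> median=13

Answer: 13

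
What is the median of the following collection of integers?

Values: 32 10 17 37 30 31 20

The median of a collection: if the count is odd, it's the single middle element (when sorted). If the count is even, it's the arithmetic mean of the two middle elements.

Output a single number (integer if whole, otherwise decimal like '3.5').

Step 1: insert 32 -> lo=[32] (size 1, max 32) hi=[] (size 0) -> median=32
Step 2: insert 10 -> lo=[10] (size 1, max 10) hi=[32] (size 1, min 32) -> median=21
Step 3: insert 17 -> lo=[10, 17] (size 2, max 17) hi=[32] (size 1, min 32) -> median=17
Step 4: insert 37 -> lo=[10, 17] (size 2, max 17) hi=[32, 37] (size 2, min 32) -> median=24.5
Step 5: insert 30 -> lo=[10, 17, 30] (size 3, max 30) hi=[32, 37] (size 2, min 32) -> median=30
Step 6: insert 31 -> lo=[10, 17, 30] (size 3, max 30) hi=[31, 32, 37] (size 3, min 31) -> median=30.5
Step 7: insert 20 -> lo=[10, 17, 20, 30] (size 4, max 30) hi=[31, 32, 37] (size 3, min 31) -> median=30

Answer: 30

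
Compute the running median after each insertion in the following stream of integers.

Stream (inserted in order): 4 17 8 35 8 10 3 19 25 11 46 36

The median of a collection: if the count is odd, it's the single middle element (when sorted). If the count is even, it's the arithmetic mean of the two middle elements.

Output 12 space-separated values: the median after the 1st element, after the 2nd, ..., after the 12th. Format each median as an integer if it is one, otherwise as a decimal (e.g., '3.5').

Step 1: insert 4 -> lo=[4] (size 1, max 4) hi=[] (size 0) -> median=4
Step 2: insert 17 -> lo=[4] (size 1, max 4) hi=[17] (size 1, min 17) -> median=10.5
Step 3: insert 8 -> lo=[4, 8] (size 2, max 8) hi=[17] (size 1, min 17) -> median=8
Step 4: insert 35 -> lo=[4, 8] (size 2, max 8) hi=[17, 35] (size 2, min 17) -> median=12.5
Step 5: insert 8 -> lo=[4, 8, 8] (size 3, max 8) hi=[17, 35] (size 2, min 17) -> median=8
Step 6: insert 10 -> lo=[4, 8, 8] (size 3, max 8) hi=[10, 17, 35] (size 3, min 10) -> median=9
Step 7: insert 3 -> lo=[3, 4, 8, 8] (size 4, max 8) hi=[10, 17, 35] (size 3, min 10) -> median=8
Step 8: insert 19 -> lo=[3, 4, 8, 8] (size 4, max 8) hi=[10, 17, 19, 35] (size 4, min 10) -> median=9
Step 9: insert 25 -> lo=[3, 4, 8, 8, 10] (size 5, max 10) hi=[17, 19, 25, 35] (size 4, min 17) -> median=10
Step 10: insert 11 -> lo=[3, 4, 8, 8, 10] (size 5, max 10) hi=[11, 17, 19, 25, 35] (size 5, min 11) -> median=10.5
Step 11: insert 46 -> lo=[3, 4, 8, 8, 10, 11] (size 6, max 11) hi=[17, 19, 25, 35, 46] (size 5, min 17) -> median=11
Step 12: insert 36 -> lo=[3, 4, 8, 8, 10, 11] (size 6, max 11) hi=[17, 19, 25, 35, 36, 46] (size 6, min 17) -> median=14

Answer: 4 10.5 8 12.5 8 9 8 9 10 10.5 11 14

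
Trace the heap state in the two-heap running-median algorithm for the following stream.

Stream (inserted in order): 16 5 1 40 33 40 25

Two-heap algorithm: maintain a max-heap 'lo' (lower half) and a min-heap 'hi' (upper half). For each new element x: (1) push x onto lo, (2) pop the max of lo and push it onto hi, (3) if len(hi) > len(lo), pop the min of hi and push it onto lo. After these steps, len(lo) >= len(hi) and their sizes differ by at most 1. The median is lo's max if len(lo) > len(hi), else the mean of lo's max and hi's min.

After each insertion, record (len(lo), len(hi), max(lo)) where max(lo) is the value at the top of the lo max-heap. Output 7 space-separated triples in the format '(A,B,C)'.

Answer: (1,0,16) (1,1,5) (2,1,5) (2,2,5) (3,2,16) (3,3,16) (4,3,25)

Derivation:
Step 1: insert 16 -> lo=[16] hi=[] -> (len(lo)=1, len(hi)=0, max(lo)=16)
Step 2: insert 5 -> lo=[5] hi=[16] -> (len(lo)=1, len(hi)=1, max(lo)=5)
Step 3: insert 1 -> lo=[1, 5] hi=[16] -> (len(lo)=2, len(hi)=1, max(lo)=5)
Step 4: insert 40 -> lo=[1, 5] hi=[16, 40] -> (len(lo)=2, len(hi)=2, max(lo)=5)
Step 5: insert 33 -> lo=[1, 5, 16] hi=[33, 40] -> (len(lo)=3, len(hi)=2, max(lo)=16)
Step 6: insert 40 -> lo=[1, 5, 16] hi=[33, 40, 40] -> (len(lo)=3, len(hi)=3, max(lo)=16)
Step 7: insert 25 -> lo=[1, 5, 16, 25] hi=[33, 40, 40] -> (len(lo)=4, len(hi)=3, max(lo)=25)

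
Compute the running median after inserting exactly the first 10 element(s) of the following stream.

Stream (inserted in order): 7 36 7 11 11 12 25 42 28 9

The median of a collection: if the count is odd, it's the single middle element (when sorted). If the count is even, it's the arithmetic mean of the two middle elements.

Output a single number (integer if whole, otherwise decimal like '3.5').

Step 1: insert 7 -> lo=[7] (size 1, max 7) hi=[] (size 0) -> median=7
Step 2: insert 36 -> lo=[7] (size 1, max 7) hi=[36] (size 1, min 36) -> median=21.5
Step 3: insert 7 -> lo=[7, 7] (size 2, max 7) hi=[36] (size 1, min 36) -> median=7
Step 4: insert 11 -> lo=[7, 7] (size 2, max 7) hi=[11, 36] (size 2, min 11) -> median=9
Step 5: insert 11 -> lo=[7, 7, 11] (size 3, max 11) hi=[11, 36] (size 2, min 11) -> median=11
Step 6: insert 12 -> lo=[7, 7, 11] (size 3, max 11) hi=[11, 12, 36] (size 3, min 11) -> median=11
Step 7: insert 25 -> lo=[7, 7, 11, 11] (size 4, max 11) hi=[12, 25, 36] (size 3, min 12) -> median=11
Step 8: insert 42 -> lo=[7, 7, 11, 11] (size 4, max 11) hi=[12, 25, 36, 42] (size 4, min 12) -> median=11.5
Step 9: insert 28 -> lo=[7, 7, 11, 11, 12] (size 5, max 12) hi=[25, 28, 36, 42] (size 4, min 25) -> median=12
Step 10: insert 9 -> lo=[7, 7, 9, 11, 11] (size 5, max 11) hi=[12, 25, 28, 36, 42] (size 5, min 12) -> median=11.5

Answer: 11.5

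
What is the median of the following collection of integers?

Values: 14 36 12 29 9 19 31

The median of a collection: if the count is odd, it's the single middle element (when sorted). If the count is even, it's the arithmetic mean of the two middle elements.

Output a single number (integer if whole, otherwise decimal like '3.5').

Answer: 19

Derivation:
Step 1: insert 14 -> lo=[14] (size 1, max 14) hi=[] (size 0) -> median=14
Step 2: insert 36 -> lo=[14] (size 1, max 14) hi=[36] (size 1, min 36) -> median=25
Step 3: insert 12 -> lo=[12, 14] (size 2, max 14) hi=[36] (size 1, min 36) -> median=14
Step 4: insert 29 -> lo=[12, 14] (size 2, max 14) hi=[29, 36] (size 2, min 29) -> median=21.5
Step 5: insert 9 -> lo=[9, 12, 14] (size 3, max 14) hi=[29, 36] (size 2, min 29) -> median=14
Step 6: insert 19 -> lo=[9, 12, 14] (size 3, max 14) hi=[19, 29, 36] (size 3, min 19) -> median=16.5
Step 7: insert 31 -> lo=[9, 12, 14, 19] (size 4, max 19) hi=[29, 31, 36] (size 3, min 29) -> median=19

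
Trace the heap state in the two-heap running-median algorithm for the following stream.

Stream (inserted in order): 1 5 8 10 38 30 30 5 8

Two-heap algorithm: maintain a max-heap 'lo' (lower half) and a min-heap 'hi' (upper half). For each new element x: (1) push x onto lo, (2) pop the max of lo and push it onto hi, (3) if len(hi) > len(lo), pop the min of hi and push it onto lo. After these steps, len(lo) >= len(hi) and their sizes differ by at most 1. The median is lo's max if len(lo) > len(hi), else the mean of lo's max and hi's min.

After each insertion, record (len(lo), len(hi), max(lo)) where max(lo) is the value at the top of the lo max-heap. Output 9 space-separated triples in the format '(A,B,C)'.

Step 1: insert 1 -> lo=[1] hi=[] -> (len(lo)=1, len(hi)=0, max(lo)=1)
Step 2: insert 5 -> lo=[1] hi=[5] -> (len(lo)=1, len(hi)=1, max(lo)=1)
Step 3: insert 8 -> lo=[1, 5] hi=[8] -> (len(lo)=2, len(hi)=1, max(lo)=5)
Step 4: insert 10 -> lo=[1, 5] hi=[8, 10] -> (len(lo)=2, len(hi)=2, max(lo)=5)
Step 5: insert 38 -> lo=[1, 5, 8] hi=[10, 38] -> (len(lo)=3, len(hi)=2, max(lo)=8)
Step 6: insert 30 -> lo=[1, 5, 8] hi=[10, 30, 38] -> (len(lo)=3, len(hi)=3, max(lo)=8)
Step 7: insert 30 -> lo=[1, 5, 8, 10] hi=[30, 30, 38] -> (len(lo)=4, len(hi)=3, max(lo)=10)
Step 8: insert 5 -> lo=[1, 5, 5, 8] hi=[10, 30, 30, 38] -> (len(lo)=4, len(hi)=4, max(lo)=8)
Step 9: insert 8 -> lo=[1, 5, 5, 8, 8] hi=[10, 30, 30, 38] -> (len(lo)=5, len(hi)=4, max(lo)=8)

Answer: (1,0,1) (1,1,1) (2,1,5) (2,2,5) (3,2,8) (3,3,8) (4,3,10) (4,4,8) (5,4,8)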